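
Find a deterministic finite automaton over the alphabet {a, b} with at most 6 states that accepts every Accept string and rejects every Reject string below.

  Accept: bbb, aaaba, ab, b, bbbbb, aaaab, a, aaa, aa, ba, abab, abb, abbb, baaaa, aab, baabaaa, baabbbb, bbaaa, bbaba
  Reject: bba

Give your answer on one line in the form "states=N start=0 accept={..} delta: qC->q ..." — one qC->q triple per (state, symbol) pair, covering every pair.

State merging on the prefix tree: take the shortest (then alphabetical) example prefix whose next move is undefined and point that move at state 0, else 1, else 2, ...; a target is out if some Accept/Reject pair would then sit in one state with the same input left (inseparable). If every existing state is out, open a new one.
a: 0a undefined. 0a->0: ok.
b: 0b undefined. 0b->0: no, bbb/bba meet in 0. Open state 1: 0b->1.
ba: 1a undefined. 1a->0: ok.
bb: 1b undefined. 1b->0: no, aaaba/bba meet in 0. 1b->1: no, aaaba/bba meet in 0. Open state 2: 1b->2.
bba: 2a undefined. 2a->0: no, aaaba/bba meet in 0. 2a->1: no, ab/bba meet in 1. 2a->2: no, abb/bba meet in 2. Open state 3: 2a->3.
bbb: 2b undefined. 2b->0: ok.
bbaa: 3a undefined. 3a->0: ok.
bbab: 3b undefined. 3b->0: ok.
All examples now run through 4 states with every (state, symbol) defined. Accept strings end in {0,1,2}, Reject strings end in {3}; accept={0,1,2}.

states=4 start=0 accept={0,1,2} delta: 0a->0 0b->1 1a->0 1b->2 2a->3 2b->0 3a->0 3b->0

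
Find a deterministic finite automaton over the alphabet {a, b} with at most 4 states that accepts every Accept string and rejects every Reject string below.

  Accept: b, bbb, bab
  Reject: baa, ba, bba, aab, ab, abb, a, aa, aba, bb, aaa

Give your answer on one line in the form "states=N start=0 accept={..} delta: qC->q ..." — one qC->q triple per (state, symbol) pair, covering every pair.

Fold the examples into a partial DFA from state 0: repeatedly fix the first undefined (state, symbol) met by the shortest-then-alphabetical prefix, trying targets in increasing order and rejecting any under which an Accept and a Reject string meet in one state with the same remainder; add a state when all current targets are rejected. Accepting states are where Accept strings end.
a: 0a undefined. 0a->0: no, b/aab meet in 0 with "b" left. Open state 1: 0a->1.
b: 0b undefined. 0b->0: no, b/bb meet in 0. 0b->1: no, b/a meet in 1. Open state 2: 0b->2.
aa: 1a undefined. 1a->0: no, b/aab meet in 2. 1a->1: ok.
ab: 1b undefined. 1b->0: no, b/abb meet in 2. 1b->1: ok.
ba: 2a undefined. 2a->0: ok.
bb: 2b undefined. 2b->0: ok.
All examples now run through 3 states with every (state, symbol) defined. Accept strings end in {2}, Reject strings end in {0,1}; accept={2}.

states=3 start=0 accept={2} delta: 0a->1 0b->2 1a->1 1b->1 2a->0 2b->0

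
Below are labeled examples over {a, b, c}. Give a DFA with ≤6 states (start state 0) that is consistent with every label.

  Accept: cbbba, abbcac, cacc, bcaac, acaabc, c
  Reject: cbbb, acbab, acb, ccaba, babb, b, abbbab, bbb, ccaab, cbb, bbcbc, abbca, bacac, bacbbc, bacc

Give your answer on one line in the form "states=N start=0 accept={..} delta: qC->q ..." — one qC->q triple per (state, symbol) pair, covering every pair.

Grow the machine one transition at a time. Run the examples from 0; the earliest place one falls off (shortest prefix, ties alphabetical) gets sent to the lowest-numbered state that keeps every Accept/Reject pair distinguishable — a pair clashes when both reach the same state with identical unread suffix — and to a fresh state only if none does.
a: 0a undefined. 0a->0: ok.
b: 0b undefined. 0b->0: no, abbcac/bacac meet in 0 with "cac" left. Open state 1: 0b->1.
c: 0c undefined. 0c->0: ok.
ba: 1a undefined. 1a->0: no, cacc/ccaba meet in 0. 1a->1: ok.
bb: 1b undefined. 1b->0: no, cbbba/cbbb meet in 1. 1b->1: no, cbbba/cbbb meet in 1. Open state 2: 1b->2.
bc: 1c undefined. 1c->0: no, cacc/bacac meet in 0. 1c->1: no, bcaac/acb meet in 1. 1c->2: no, acaabc/acbab meet in 2. Open state 3: 1c->3.
bbb: 2b undefined. 2b->0: no, cbbba/cbbb meet in 0. 2b->1: no, cbbba/cbbb meet in 1. 2b->2: ok.
bbc: 2c undefined. 2c->0: no, abbcac/abbca meet in 0. 2c->1: ok.
bca: 3a undefined. 3a->0: no, cacc/bacac meet in 0. 3a->1: no, abbcac/bacac meet in 3. 3a->2: ok.
bacb: 3b undefined. 3b->0: no, abbcac/bacbbc meet in 3. 3b->1: ok.
bacc: 3c undefined. 3c->0: no, cacc/bacc meet in 0. 3c->1: ok.
bcaa: 2a undefined. 2a->0: ok.
All examples now run through 4 states with every (state, symbol) defined. Accept strings end in {0,3}, Reject strings end in {1,2}; accept={0,3}.

states=4 start=0 accept={0,3} delta: 0a->0 0b->1 0c->0 1a->1 1b->2 1c->3 2a->0 2b->2 2c->1 3a->2 3b->1 3c->1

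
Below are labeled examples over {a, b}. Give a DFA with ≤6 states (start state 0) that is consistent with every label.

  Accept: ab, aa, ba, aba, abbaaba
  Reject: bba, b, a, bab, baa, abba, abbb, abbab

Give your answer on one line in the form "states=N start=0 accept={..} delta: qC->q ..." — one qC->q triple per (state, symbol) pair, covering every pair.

states=5 start=0 accept={0,3} delta: 0a->1 0b->2 1a->0 1b->3 2a->0 2b->0 3a->0 3b->4 4a->4 4b->1

State merging on the prefix tree: take the shortest (then alphabetical) example prefix whose next move is undefined and point that move at state 0, else 1, else 2, ...; a target is out if some Accept/Reject pair would then sit in one state with the same input left (inseparable). If every existing state is out, open a new one.
a: 0a undefined. 0a->0: no, ab/b meet in 0 with "b" left. Open state 1: 0a->1.
b: 0b undefined. 0b->0: no, ab/bab meet in 1 with "b" left. 0b->1: no, aba/bba meet in 1 with "ba" left. Open state 2: 0b->2.
aa: 1a undefined. 1a->0: ok.
ab: 1b undefined. 1b->0: no, ba/abba meet in 2 with "a" left. 1b->1: no, ab/a meet in 1. 1b->2: no, ab/b meet in 2. Open state 3: 1b->3.
ba: 2a undefined. 2a->0: ok.
bb: 2b undefined. 2b->0: ok.
aba: 3a undefined. 3a->0: ok.
abb: 3b undefined. 3b->0: no, ab/abbab meet in 3. 3b->1: no, ab/abbb meet in 3. 3b->2: no, aa/abba meet in 0. 3b->3: no, ab/abbb meet in 3. Open state 4: 3b->4.
abba: 4a undefined. 4a->0: no, aa/abba meet in 0. 4a->1: no, ab/abbab meet in 3. 4a->2: no, aa/abbab meet in 0. 4a->3: no, ab/abba meet in 3. 4a->4: ok.
abbb: 4b undefined. 4b->0: no, aa/abbb meet in 0. 4b->1: ok.
All examples now run through 5 states with every (state, symbol) defined. Accept strings end in {0,3}, Reject strings end in {1,2,4}; accept={0,3}.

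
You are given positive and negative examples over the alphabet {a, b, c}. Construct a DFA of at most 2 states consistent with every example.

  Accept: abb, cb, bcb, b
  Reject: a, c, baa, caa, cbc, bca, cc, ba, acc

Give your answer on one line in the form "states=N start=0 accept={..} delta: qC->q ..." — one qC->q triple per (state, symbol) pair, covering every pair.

states=2 start=0 accept={1} delta: 0a->0 0b->1 0c->0 1a->0 1b->1 1c->0

State merging on the prefix tree: take the shortest (then alphabetical) example prefix whose next move is undefined and point that move at state 0, else 1, else 2, ...; a target is out if some Accept/Reject pair would then sit in one state with the same input left (inseparable). If every existing state is out, open a new one.
a: 0a undefined. 0a->0: ok.
b: 0b undefined. 0b->0: no, abb/a meet in 0. Open state 1: 0b->1.
c: 0c undefined. 0c->0: ok.
ba: 1a undefined. 1a->0: ok.
bc: 1c undefined. 1c->0: ok.
abb: 1b undefined. 1b->0: no, abb/a meet in 0. 1b->1: ok.
All examples now run through 2 states with every (state, symbol) defined. Accept strings end in {1}, Reject strings end in {0}; accept={1}.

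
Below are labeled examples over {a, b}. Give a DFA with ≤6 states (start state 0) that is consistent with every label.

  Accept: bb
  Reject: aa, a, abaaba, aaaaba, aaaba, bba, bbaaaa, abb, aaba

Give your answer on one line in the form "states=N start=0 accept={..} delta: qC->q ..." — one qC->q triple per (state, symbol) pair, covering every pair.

states=2 start=0 accept={0} delta: 0a->1 0b->0 1a->1 1b->1

State merging on the prefix tree: take the shortest (then alphabetical) example prefix whose next move is undefined and point that move at state 0, else 1, else 2, ...; a target is out if some Accept/Reject pair would then sit in one state with the same input left (inseparable). If every existing state is out, open a new one.
a: 0a undefined. 0a->0: no, bb/abb meet in 0 with "bb" left. Open state 1: 0a->1.
b: 0b undefined. 0b->0: ok.
aa: 1a undefined. 1a->0: no, bb/aa meet in 0. 1a->1: ok.
ab: 1b undefined. 1b->0: no, bb/abb meet in 0. 1b->1: ok.
All examples now run through 2 states with every (state, symbol) defined. Accept strings end in {0}, Reject strings end in {1}; accept={0}.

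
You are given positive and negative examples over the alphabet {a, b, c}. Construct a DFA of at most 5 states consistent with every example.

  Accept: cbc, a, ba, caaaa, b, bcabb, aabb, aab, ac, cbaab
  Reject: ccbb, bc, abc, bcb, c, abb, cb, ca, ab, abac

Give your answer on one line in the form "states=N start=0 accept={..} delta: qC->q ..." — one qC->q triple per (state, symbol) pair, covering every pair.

states=5 start=0 accept={0,1} delta: 0a->1 0b->0 0c->2 1a->0 1b->2 1c->0 2a->3 2b->4 2c->2 3a->0 3b->0 3c->2 4a->1 4b->2 4c->0

Fold the examples into a partial DFA from state 0: repeatedly fix the first undefined (state, symbol) met by the shortest-then-alphabetical prefix, trying targets in increasing order and rejecting any under which an Accept and a Reject string meet in one state with the same remainder; add a state when all current targets are rejected. Accepting states are where Accept strings end.
a: 0a undefined. 0a->0: no, b/ab meet in 0 with "b" left. Open state 1: 0a->1.
b: 0b undefined. 0b->0: ok.
c: 0c undefined. 0c->0: no, cbc/ccbb meet in 0. 0c->1: no, cbc/abc meet in 1 with "bc" left. Open state 2: 0c->2.
aa: 1a undefined. 1a->0: ok.
ab: 1b undefined. 1b->0: no, b/abb meet in 0. 1b->1: no, a/abb meet in 1. 1b->2: ok.
ac: 1c undefined. 1c->0: ok.
ca: 2a undefined. 2a->0: no, b/ca meet in 0. 2a->1: no, a/ca meet in 1. 2a->2: no, caaaa/bc meet in 2. Open state 3: 2a->3.
cb: 2b undefined. 2b->0: no, cbc/bc meet in 2. 2b->1: no, a/bcb meet in 1. 2b->2: no, cbc/abc meet in 2 with "c" left. 2b->3: no, cbc/abac meet in 3 with "c" left. Open state 4: 2b->4.
cc: 2c undefined. 2c->0: no, b/ccbb meet in 0. 2c->1: no, a/abc meet in 1. 2c->2: ok.
caa: 3a undefined. 3a->0: ok.
cba: 4a undefined. 4a->0: no, cbaab/bc meet in 2. 4a->1: ok.
cbc: 4c undefined. 4c->0: ok.
abac: 3c undefined. 3c->0: no, cbc/abac meet in 0. 3c->1: no, a/abac meet in 1. 3c->2: ok.
bcab: 3b undefined. 3b->0: ok.
ccbb: 4b undefined. 4b->0: no, cbc/ccbb meet in 0. 4b->1: no, a/ccbb meet in 1. 4b->2: ok.
All examples now run through 5 states with every (state, symbol) defined. Accept strings end in {0,1}, Reject strings end in {2,3,4}; accept={0,1}.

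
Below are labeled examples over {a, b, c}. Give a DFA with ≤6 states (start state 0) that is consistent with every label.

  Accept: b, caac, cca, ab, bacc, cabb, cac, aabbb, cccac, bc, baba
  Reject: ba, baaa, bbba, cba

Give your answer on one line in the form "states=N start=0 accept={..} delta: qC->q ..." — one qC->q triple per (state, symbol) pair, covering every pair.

Fold the examples into a partial DFA from state 0: repeatedly fix the first undefined (state, symbol) met by the shortest-then-alphabetical prefix, trying targets in increasing order and rejecting any under which an Accept and a Reject string meet in one state with the same remainder; add a state when all current targets are rejected. Accepting states are where Accept strings end.
a: 0a undefined. 0a->0: ok.
b: 0b undefined. 0b->0: no, b/ba meet in 0. Open state 1: 0b->1.
c: 0c undefined. 0c->0: ok.
ba: 1a undefined. 1a->0: no, caac/ba meet in 0. 1a->1: no, b/ba meet in 1. Open state 2: 1a->2.
bb: 1b undefined. 1b->0: ok.
bc: 1c undefined. 1c->0: ok.
baa: 2a undefined. 2a->0: no, caac/baaa meet in 0. 2a->1: ok.
bab: 2b undefined. 2b->0: ok.
bac: 2c undefined. 2c->0: ok.
All examples now run through 3 states with every (state, symbol) defined. Accept strings end in {0,1}, Reject strings end in {2}; accept={0,1}.

states=3 start=0 accept={0,1} delta: 0a->0 0b->1 0c->0 1a->2 1b->0 1c->0 2a->1 2b->0 2c->0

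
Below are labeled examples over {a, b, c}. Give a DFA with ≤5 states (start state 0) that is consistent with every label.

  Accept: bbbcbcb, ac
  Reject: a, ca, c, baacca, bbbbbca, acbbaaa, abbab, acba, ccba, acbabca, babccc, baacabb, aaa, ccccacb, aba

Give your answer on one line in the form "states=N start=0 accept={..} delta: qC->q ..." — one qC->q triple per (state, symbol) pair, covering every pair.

states=3 start=0 accept={2} delta: 0a->1 0b->0 0c->1 1a->0 1b->1 1c->2 2a->0 2b->2 2c->0

State merging on the prefix tree: take the shortest (then alphabetical) example prefix whose next move is undefined and point that move at state 0, else 1, else 2, ...; a target is out if some Accept/Reject pair would then sit in one state with the same input left (inseparable). If every existing state is out, open a new one.
a: 0a undefined. 0a->0: no, ac/c meet in 0 with "c" left. Open state 1: 0a->1.
b: 0b undefined. 0b->0: ok.
c: 0c undefined. 0c->0: no, bbbcbcb/c meet in 0. 0c->1: ok.
aa: 1a undefined. 1a->0: ok.
ab: 1b undefined. 1b->0: no, bbbcbcb/ca meet in 0. 1b->1: ok.
ac: 1c undefined. 1c->0: no, bbbcbcb/ca meet in 0. 1c->1: no, bbbcbcb/a meet in 1. Open state 2: 1c->2.
acb: 2b undefined. 2b->0: no, bbbcbcb/ca meet in 0. 2b->1: no, bbbcbcb/a meet in 1. 2b->2: ok.
ccc: 2c undefined. 2c->0: ok.
acba: 2a undefined. 2a->0: ok.
All examples now run through 3 states with every (state, symbol) defined. Accept strings end in {2}, Reject strings end in {0,1}; accept={2}.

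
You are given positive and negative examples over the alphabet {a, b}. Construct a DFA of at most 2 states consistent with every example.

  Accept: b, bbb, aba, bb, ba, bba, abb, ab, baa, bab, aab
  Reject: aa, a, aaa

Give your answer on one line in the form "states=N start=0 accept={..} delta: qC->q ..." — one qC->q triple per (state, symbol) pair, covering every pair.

states=2 start=0 accept={1} delta: 0a->0 0b->1 1a->1 1b->1

Fold the examples into a partial DFA from state 0: repeatedly fix the first undefined (state, symbol) met by the shortest-then-alphabetical prefix, trying targets in increasing order and rejecting any under which an Accept and a Reject string meet in one state with the same remainder; add a state when all current targets are rejected. Accepting states are where Accept strings end.
a: 0a undefined. 0a->0: ok.
b: 0b undefined. 0b->0: no, b/aa meet in 0. Open state 1: 0b->1.
ba: 1a undefined. 1a->0: no, aba/aa meet in 0. 1a->1: ok.
bb: 1b undefined. 1b->0: no, bb/aa meet in 0. 1b->1: ok.
All examples now run through 2 states with every (state, symbol) defined. Accept strings end in {1}, Reject strings end in {0}; accept={1}.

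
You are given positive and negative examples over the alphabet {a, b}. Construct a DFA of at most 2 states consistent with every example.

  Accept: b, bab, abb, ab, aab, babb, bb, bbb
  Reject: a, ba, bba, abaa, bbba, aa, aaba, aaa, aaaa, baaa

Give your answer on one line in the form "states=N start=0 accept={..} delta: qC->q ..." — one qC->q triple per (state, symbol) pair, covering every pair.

State merging on the prefix tree: take the shortest (then alphabetical) example prefix whose next move is undefined and point that move at state 0, else 1, else 2, ...; a target is out if some Accept/Reject pair would then sit in one state with the same input left (inseparable). If every existing state is out, open a new one.
a: 0a undefined. 0a->0: ok.
b: 0b undefined. 0b->0: no, b/a meet in 0. Open state 1: 0b->1.
ba: 1a undefined. 1a->0: ok.
bb: 1b undefined. 1b->0: no, abb/a meet in 0. 1b->1: ok.
All examples now run through 2 states with every (state, symbol) defined. Accept strings end in {1}, Reject strings end in {0}; accept={1}.

states=2 start=0 accept={1} delta: 0a->0 0b->1 1a->0 1b->1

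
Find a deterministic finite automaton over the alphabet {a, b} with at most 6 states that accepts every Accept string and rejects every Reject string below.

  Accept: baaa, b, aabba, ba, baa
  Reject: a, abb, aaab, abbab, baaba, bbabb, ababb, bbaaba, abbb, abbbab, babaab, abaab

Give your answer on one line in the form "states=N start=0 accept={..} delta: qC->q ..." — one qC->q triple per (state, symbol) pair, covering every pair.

State merging on the prefix tree: take the shortest (then alphabetical) example prefix whose next move is undefined and point that move at state 0, else 1, else 2, ...; a target is out if some Accept/Reject pair would then sit in one state with the same input left (inseparable). If every existing state is out, open a new one.
a: 0a undefined. 0a->0: no, b/aaab meet in 0 with "b" left. Open state 1: 0a->1.
b: 0b undefined. 0b->0: no, ba/a meet in 1. 0b->1: no, b/a meet in 1. Open state 2: 0b->2.
aa: 1a undefined. 1a->0: ok.
ab: 1b undefined. 1b->0: no, b/abb meet in 2. 1b->1: no, b/abbab meet in 2. 1b->2: no, b/aaab meet in 2. Open state 3: 1b->3.
ba: 2a undefined. 2a->0: no, baa/a meet in 1. 2a->1: no, baaa/a meet in 1. 2a->2: no, aabba/baaba meet in 2 with "ba" left. 2a->3: no, ba/aaab meet in 3. Open state 4: 2a->4.
bb: 2b undefined. 2b->0: no, aabba/a meet in 1. 2b->1: ok.
aba: 3a undefined. 3a->0: no, aabba/bbaaba meet in 0. 3a->1: no, b/abaab meet in 2. 3a->2: no, b/bbaaba meet in 2. 3a->3: ok.
abb: 3b undefined. 3b->0: no, b/ababb meet in 2. 3b->1: no, b/abbab meet in 2. 3b->2: no, b/abb meet in 2. 3b->3: ok.
baa: 4a undefined. 4a->0: no, baaa/a meet in 1. 4a->1: no, baa/a meet in 1. 4a->2: no, aabba/baaba meet in 0. 4a->3: no, baaa/abb meet in 3. 4a->4: ok.
bab: 4b undefined. 4b->0: no, b/babaab meet in 2. 4b->1: no, aabba/baaba meet in 0. 4b->2: no, baaa/baaba meet in 4. 4b->3: ok.
All examples now run through 5 states with every (state, symbol) defined. Accept strings end in {0,2,4}, Reject strings end in {1,3}; accept={0,2,4}.

states=5 start=0 accept={0,2,4} delta: 0a->1 0b->2 1a->0 1b->3 2a->4 2b->1 3a->3 3b->3 4a->4 4b->3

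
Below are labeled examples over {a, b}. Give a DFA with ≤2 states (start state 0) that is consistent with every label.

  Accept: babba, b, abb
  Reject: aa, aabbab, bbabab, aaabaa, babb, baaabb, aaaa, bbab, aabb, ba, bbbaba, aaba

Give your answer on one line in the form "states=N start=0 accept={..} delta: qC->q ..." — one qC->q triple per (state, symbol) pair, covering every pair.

Grow the machine one transition at a time. Run the examples from 0; the earliest place one falls off (shortest prefix, ties alphabetical) gets sent to the lowest-numbered state that keeps every Accept/Reject pair distinguishable — a pair clashes when both reach the same state with identical unread suffix — and to a fresh state only if none does.
a: 0a undefined. 0a->0: no, abb/aabb meet in 0 with "bb" left. Open state 1: 0a->1.
b: 0b undefined. 0b->0: no, abb/babb meet in 1 with "bb" left. 0b->1: ok.
aa: 1a undefined. 1a->0: ok.
ab: 1b undefined. 1b->0: ok.
All examples now run through 2 states with every (state, symbol) defined. Accept strings end in {1}, Reject strings end in {0}; accept={1}.

states=2 start=0 accept={1} delta: 0a->1 0b->1 1a->0 1b->0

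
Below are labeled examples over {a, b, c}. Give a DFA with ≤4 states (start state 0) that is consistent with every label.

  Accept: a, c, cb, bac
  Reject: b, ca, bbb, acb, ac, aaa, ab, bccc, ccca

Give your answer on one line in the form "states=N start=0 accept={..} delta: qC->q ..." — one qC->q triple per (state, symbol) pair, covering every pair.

Grow the machine one transition at a time. Run the examples from 0; the earliest place one falls off (shortest prefix, ties alphabetical) gets sent to the lowest-numbered state that keeps every Accept/Reject pair distinguishable — a pair clashes when both reach the same state with identical unread suffix — and to a fresh state only if none does.
a: 0a undefined. 0a->0: no, a/aaa meet in 0. Open state 1: 0a->1.
b: 0b undefined. 0b->0: no, bac/ac meet in 1 with "c" left. 0b->1: no, a/b meet in 1. Open state 2: 0b->2.
c: 0c undefined. 0c->0: no, a/ca meet in 1. 0c->1: no, cb/ab meet in 1 with "b" left. 0c->2: no, c/b meet in 2. Open state 3: 0c->3.
aa: 1a undefined. 1a->0: no, a/aaa meet in 1. 1a->1: no, a/aaa meet in 1. 1a->2: ok.
ab: 1b undefined. 1b->0: ok.
ac: 1c undefined. 1c->0: ok.
ba: 2a undefined. 2a->0: ok.
bb: 2b undefined. 2b->0: ok.
bc: 2c undefined. 2c->0: ok.
ca: 3a undefined. 3a->0: ok.
cb: 3b undefined. 3b->0: no, cb/ca meet in 0. 3b->1: ok.
cc: 3c undefined. 3c->0: ok.
All examples now run through 4 states with every (state, symbol) defined. Accept strings end in {1,3}, Reject strings end in {0,2}; accept={1,3}.

states=4 start=0 accept={1,3} delta: 0a->1 0b->2 0c->3 1a->2 1b->0 1c->0 2a->0 2b->0 2c->0 3a->0 3b->1 3c->0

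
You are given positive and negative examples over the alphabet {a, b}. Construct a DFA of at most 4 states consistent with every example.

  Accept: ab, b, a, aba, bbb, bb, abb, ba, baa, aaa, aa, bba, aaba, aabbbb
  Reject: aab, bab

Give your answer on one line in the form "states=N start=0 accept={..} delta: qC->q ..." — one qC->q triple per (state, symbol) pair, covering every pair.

states=4 start=0 accept={0,1,2} delta: 0a->1 0b->1 1a->2 1b->0 2a->0 2b->3 3a->0 3b->0

Grow the machine one transition at a time. Run the examples from 0; the earliest place one falls off (shortest prefix, ties alphabetical) gets sent to the lowest-numbered state that keeps every Accept/Reject pair distinguishable — a pair clashes when both reach the same state with identical unread suffix — and to a fresh state only if none does.
a: 0a undefined. 0a->0: no, ab/aab meet in 0 with "b" left. Open state 1: 0a->1.
b: 0b undefined. 0b->0: no, ab/bab meet in 1 with "b" left. 0b->1: ok.
aa: 1a undefined. 1a->0: no, b/aab meet in 1. 1a->1: no, ab/aab meet in 1 with "b" left. Open state 2: 1a->2.
ab: 1b undefined. 1b->0: ok.
aaa: 2a undefined. 2a->0: ok.
aab: 2b undefined. 2b->0: no, ab/aab meet in 0. 2b->1: no, b/aab meet in 1. 2b->2: no, ba/aab meet in 2. Open state 3: 2b->3.
aaba: 3a undefined. 3a->0: ok.
aabb: 3b undefined. 3b->0: ok.
All examples now run through 4 states with every (state, symbol) defined. Accept strings end in {0,1,2}, Reject strings end in {3}; accept={0,1,2}.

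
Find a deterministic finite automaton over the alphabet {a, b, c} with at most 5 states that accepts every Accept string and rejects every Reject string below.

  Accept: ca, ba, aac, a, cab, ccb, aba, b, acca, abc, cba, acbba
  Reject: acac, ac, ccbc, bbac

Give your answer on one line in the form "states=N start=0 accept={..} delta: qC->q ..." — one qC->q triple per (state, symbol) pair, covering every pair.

states=3 start=0 accept={0,1} delta: 0a->1 0b->0 0c->1 1a->0 1b->0 1c->2 2a->1 2b->1 2c->0

Grow the machine one transition at a time. Run the examples from 0; the earliest place one falls off (shortest prefix, ties alphabetical) gets sent to the lowest-numbered state that keeps every Accept/Reject pair distinguishable — a pair clashes when both reach the same state with identical unread suffix — and to a fresh state only if none does.
a: 0a undefined. 0a->0: no, aac/ac meet in 0 with "c" left. Open state 1: 0a->1.
b: 0b undefined. 0b->0: ok.
c: 0c undefined. 0c->0: no, ccb/ccbc meet in 0. 0c->1: ok.
aa: 1a undefined. 1a->0: ok.
ab: 1b undefined. 1b->0: ok.
ac: 1c undefined. 1c->0: no, ca/acac meet in 0. 1c->1: no, ba/acac meet in 1. Open state 2: 1c->2.
aca: 2a undefined. 2a->0: no, ba/acac meet in 1. 2a->1: ok.
acb: 2b undefined. 2b->0: no, ba/ccbc meet in 1. 2b->1: ok.
acc: 2c undefined. 2c->0: ok.
All examples now run through 3 states with every (state, symbol) defined. Accept strings end in {0,1}, Reject strings end in {2}; accept={0,1}.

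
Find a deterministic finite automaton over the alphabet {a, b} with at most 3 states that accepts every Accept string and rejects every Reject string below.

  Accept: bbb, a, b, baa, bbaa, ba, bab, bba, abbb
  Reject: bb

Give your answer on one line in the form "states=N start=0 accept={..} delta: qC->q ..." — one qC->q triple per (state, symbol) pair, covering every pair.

states=3 start=0 accept={0,1} delta: 0a->0 0b->1 1a->0 1b->2 2a->0 2b->0

State merging on the prefix tree: take the shortest (then alphabetical) example prefix whose next move is undefined and point that move at state 0, else 1, else 2, ...; a target is out if some Accept/Reject pair would then sit in one state with the same input left (inseparable). If every existing state is out, open a new one.
a: 0a undefined. 0a->0: ok.
b: 0b undefined. 0b->0: no, bbb/bb meet in 0. Open state 1: 0b->1.
ba: 1a undefined. 1a->0: ok.
bb: 1b undefined. 1b->0: no, a/bb meet in 0. 1b->1: no, bbb/bb meet in 1. Open state 2: 1b->2.
bba: 2a undefined. 2a->0: ok.
bbb: 2b undefined. 2b->0: ok.
All examples now run through 3 states with every (state, symbol) defined. Accept strings end in {0,1}, Reject strings end in {2}; accept={0,1}.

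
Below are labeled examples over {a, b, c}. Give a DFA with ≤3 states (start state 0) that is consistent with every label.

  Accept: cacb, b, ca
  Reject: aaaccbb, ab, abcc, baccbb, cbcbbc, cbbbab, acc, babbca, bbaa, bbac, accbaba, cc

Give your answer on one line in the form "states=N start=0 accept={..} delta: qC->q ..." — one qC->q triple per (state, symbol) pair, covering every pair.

states=3 start=0 accept={0} delta: 0a->1 0b->0 0c->2 1a->1 1b->1 1c->1 2a->0 2b->0 2c->1

Grow the machine one transition at a time. Run the examples from 0; the earliest place one falls off (shortest prefix, ties alphabetical) gets sent to the lowest-numbered state that keeps every Accept/Reject pair distinguishable — a pair clashes when both reach the same state with identical unread suffix — and to a fresh state only if none does.
a: 0a undefined. 0a->0: no, b/ab meet in 0 with "b" left. Open state 1: 0a->1.
b: 0b undefined. 0b->0: ok.
c: 0c undefined. 0c->0: no, b/cbcbbc meet in 0. 0c->1: no, ca/bbaa meet in 1 with "a" left. Open state 2: 0c->2.
aa: 1a undefined. 1a->0: no, b/bbaa meet in 0. 1a->1: ok.
ab: 1b undefined. 1b->0: no, b/ab meet in 0. 1b->1: ok.
ac: 1c undefined. 1c->0: no, b/bbac meet in 0. 1c->1: ok.
ca: 2a undefined. 2a->0: ok.
cb: 2b undefined. 2b->0: ok.
cc: 2c undefined. 2c->0: no, cacb/cc meet in 0. 2c->1: ok.
All examples now run through 3 states with every (state, symbol) defined. Accept strings end in {0}, Reject strings end in {1,2}; accept={0}.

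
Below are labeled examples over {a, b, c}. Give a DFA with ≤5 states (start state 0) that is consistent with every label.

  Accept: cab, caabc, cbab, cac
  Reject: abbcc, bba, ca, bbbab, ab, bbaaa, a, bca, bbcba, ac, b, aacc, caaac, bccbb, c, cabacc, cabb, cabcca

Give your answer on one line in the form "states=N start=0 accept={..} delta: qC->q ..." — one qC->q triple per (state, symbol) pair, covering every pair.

states=4 start=0 accept={3} delta: 0a->0 0b->0 0c->1 1a->2 1b->1 1c->0 2a->3 2b->3 2c->3 3a->0 3b->2 3c->0

Grow the machine one transition at a time. Run the examples from 0; the earliest place one falls off (shortest prefix, ties alphabetical) gets sent to the lowest-numbered state that keeps every Accept/Reject pair distinguishable — a pair clashes when both reach the same state with identical unread suffix — and to a fresh state only if none does.
a: 0a undefined. 0a->0: ok.
b: 0b undefined. 0b->0: ok.
c: 0c undefined. 0c->0: no, cab/abbcc meet in 0. Open state 1: 0c->1.
ca: 1a undefined. 1a->0: no, cab/bba meet in 0. 1a->1: no, cac/abbcc meet in 1 with "c" left. Open state 2: 1a->2.
cb: 1b undefined. 1b->0: no, cbab/bba meet in 0. 1b->1: ok.
bcc: 1c undefined. 1c->0: ok.
caa: 2a undefined. 2a->0: no, caabc/ac meet in 1. 2a->1: no, caabc/abbcc meet in 0. 2a->2: no, cac/caaac meet in 2 with "c" left. Open state 3: 2a->3.
cab: 2b undefined. 2b->0: no, cab/abbcc meet in 0. 2b->1: no, cab/ac meet in 1. 2b->2: no, cab/ca meet in 2. 2b->3: ok.
cac: 2c undefined. 2c->0: no, cac/abbcc meet in 0. 2c->1: no, cac/ac meet in 1. 2c->2: no, cac/ca meet in 2. 2c->3: ok.
caaa: 3a undefined. 3a->0: ok.
caab: 3b undefined. 3b->0: no, caabc/ac meet in 1. 3b->1: no, caabc/abbcc meet in 0. 3b->2: ok.
cabc: 3c undefined. 3c->0: ok.
All examples now run through 4 states with every (state, symbol) defined. Accept strings end in {3}, Reject strings end in {0,1,2}; accept={3}.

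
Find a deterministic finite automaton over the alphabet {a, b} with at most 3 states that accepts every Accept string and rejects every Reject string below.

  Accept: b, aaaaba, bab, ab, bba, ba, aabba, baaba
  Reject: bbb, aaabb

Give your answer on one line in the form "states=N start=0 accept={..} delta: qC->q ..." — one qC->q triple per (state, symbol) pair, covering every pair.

Grow the machine one transition at a time. Run the examples from 0; the earliest place one falls off (shortest prefix, ties alphabetical) gets sent to the lowest-numbered state that keeps every Accept/Reject pair distinguishable — a pair clashes when both reach the same state with identical unread suffix — and to a fresh state only if none does.
a: 0a undefined. 0a->0: ok.
b: 0b undefined. 0b->0: no, b/bbb meet in 0. Open state 1: 0b->1.
ba: 1a undefined. 1a->0: ok.
bb: 1b undefined. 1b->0: no, b/bbb meet in 1. 1b->1: no, b/bbb meet in 1. Open state 2: 1b->2.
bba: 2a undefined. 2a->0: ok.
bbb: 2b undefined. 2b->0: no, aaaaba/bbb meet in 0. 2b->1: no, b/bbb meet in 1. 2b->2: ok.
All examples now run through 3 states with every (state, symbol) defined. Accept strings end in {0,1}, Reject strings end in {2}; accept={0,1}.

states=3 start=0 accept={0,1} delta: 0a->0 0b->1 1a->0 1b->2 2a->0 2b->2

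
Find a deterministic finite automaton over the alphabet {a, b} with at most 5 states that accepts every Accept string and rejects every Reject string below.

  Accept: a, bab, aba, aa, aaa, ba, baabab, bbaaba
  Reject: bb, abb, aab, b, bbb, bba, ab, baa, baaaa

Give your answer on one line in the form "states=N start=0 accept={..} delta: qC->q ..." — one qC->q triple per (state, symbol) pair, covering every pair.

Fold the examples into a partial DFA from state 0: repeatedly fix the first undefined (state, symbol) met by the shortest-then-alphabetical prefix, trying targets in increasing order and rejecting any under which an Accept and a Reject string meet in one state with the same remainder; add a state when all current targets are rejected. Accepting states are where Accept strings end.
a: 0a undefined. 0a->0: ok.
b: 0b undefined. 0b->0: no, a/bb meet in 0. Open state 1: 0b->1.
ba: 1a undefined. 1a->0: no, a/baa meet in 0. 1a->1: no, bab/bb meet in 1 with "b" left. Open state 2: 1a->2.
bb: 1b undefined. 1b->0: no, a/bb meet in 0. 1b->1: no, aba/bba meet in 2. 1b->2: no, bab/bbb meet in 2 with "b" left. Open state 3: 1b->3.
baa: 2a undefined. 2a->0: no, a/baa meet in 0. 2a->1: ok.
bab: 2b undefined. 2b->0: ok.
bba: 3a undefined. 3a->0: no, a/bba meet in 0. 3a->1: no, baabab/bb meet in 3. 3a->2: no, aba/bba meet in 2. 3a->3: no, baabab/bbb meet in 3 with "b" left. Open state 4: 3a->4.
bbb: 3b undefined. 3b->0: no, a/bbb meet in 0. 3b->1: ok.
bbaa: 4a undefined. 4a->0: ok.
baabab: 4b undefined. 4b->0: ok.
All examples now run through 5 states with every (state, symbol) defined. Accept strings end in {0,2}, Reject strings end in {1,3,4}; accept={0,2}.

states=5 start=0 accept={0,2} delta: 0a->0 0b->1 1a->2 1b->3 2a->1 2b->0 3a->4 3b->1 4a->0 4b->0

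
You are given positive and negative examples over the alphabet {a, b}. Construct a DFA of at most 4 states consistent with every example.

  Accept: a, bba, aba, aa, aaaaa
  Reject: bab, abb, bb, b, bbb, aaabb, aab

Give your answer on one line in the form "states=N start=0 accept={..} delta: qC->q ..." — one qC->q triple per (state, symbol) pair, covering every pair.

State merging on the prefix tree: take the shortest (then alphabetical) example prefix whose next move is undefined and point that move at state 0, else 1, else 2, ...; a target is out if some Accept/Reject pair would then sit in one state with the same input left (inseparable). If every existing state is out, open a new one.
a: 0a undefined. 0a->0: ok.
b: 0b undefined. 0b->0: no, a/bab meet in 0. Open state 1: 0b->1.
ba: 1a undefined. 1a->0: ok.
bb: 1b undefined. 1b->0: no, a/abb meet in 0. 1b->1: ok.
All examples now run through 2 states with every (state, symbol) defined. Accept strings end in {0}, Reject strings end in {1}; accept={0}.

states=2 start=0 accept={0} delta: 0a->0 0b->1 1a->0 1b->1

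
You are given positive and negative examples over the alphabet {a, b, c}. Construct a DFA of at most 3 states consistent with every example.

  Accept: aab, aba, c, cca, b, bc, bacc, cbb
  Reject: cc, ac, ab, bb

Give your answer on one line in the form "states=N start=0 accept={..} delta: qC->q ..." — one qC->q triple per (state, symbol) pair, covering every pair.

Grow the machine one transition at a time. Run the examples from 0; the earliest place one falls off (shortest prefix, ties alphabetical) gets sent to the lowest-numbered state that keeps every Accept/Reject pair distinguishable — a pair clashes when both reach the same state with identical unread suffix — and to a fresh state only if none does.
a: 0a undefined. 0a->0: no, aab/ab meet in 0 with "b" left. Open state 1: 0a->1.
b: 0b undefined. 0b->0: no, b/bb meet in 0. 0b->1: no, bc/ac meet in 1 with "c" left. Open state 2: 0b->2.
c: 0c undefined. 0c->0: no, c/cc meet in 0. 0c->1: ok.
aa: 1a undefined. 1a->0: ok.
ab: 1b undefined. 1b->0: ok.
ac: 1c undefined. 1c->0: ok.
ba: 2a undefined. 2a->0: no, bacc/cc meet in 0. 2a->1: ok.
bb: 2b undefined. 2b->0: ok.
bc: 2c undefined. 2c->0: no, bc/cc meet in 0. 2c->1: ok.
All examples now run through 3 states with every (state, symbol) defined. Accept strings end in {1,2}, Reject strings end in {0}; accept={1,2}.

states=3 start=0 accept={1,2} delta: 0a->1 0b->2 0c->1 1a->0 1b->0 1c->0 2a->1 2b->0 2c->1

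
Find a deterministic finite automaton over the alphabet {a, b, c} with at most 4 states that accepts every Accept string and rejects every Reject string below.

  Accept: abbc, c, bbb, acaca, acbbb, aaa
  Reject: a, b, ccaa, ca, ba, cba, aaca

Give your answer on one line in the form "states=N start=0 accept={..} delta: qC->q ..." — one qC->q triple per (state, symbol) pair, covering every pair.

states=4 start=0 accept={0,3} delta: 0a->1 0b->1 0c->0 1a->2 1b->2 1c->2 2a->3 2b->3 2c->0 3a->0 3b->2 3c->3

Fold the examples into a partial DFA from state 0: repeatedly fix the first undefined (state, symbol) met by the shortest-then-alphabetical prefix, trying targets in increasing order and rejecting any under which an Accept and a Reject string meet in one state with the same remainder; add a state when all current targets are rejected. Accepting states are where Accept strings end.
a: 0a undefined. 0a->0: no, aaa/a meet in 0. Open state 1: 0a->1.
b: 0b undefined. 0b->0: no, bbb/b meet in 0. 0b->1: ok.
c: 0c undefined. 0c->0: ok.
aa: 1a undefined. 1a->0: no, c/ccaa meet in 0. 1a->1: no, aaa/a meet in 1. Open state 2: 1a->2.
ab: 1b undefined. 1b->0: no, bbb/a meet in 1. 1b->1: no, bbb/a meet in 1. 1b->2: ok.
ac: 1c undefined. 1c->0: no, acaca/a meet in 1. 1c->1: no, acaca/aaca meet in 2 with "ca" left. 1c->2: ok.
aaa: 2a undefined. 2a->0: no, acaca/a meet in 1. 2a->1: no, acaca/a meet in 1. 2a->2: no, acaca/aaca meet in 2 with "ca" left. Open state 3: 2a->3.
aac: 2c undefined. 2c->0: ok.
abb: 2b undefined. 2b->0: no, acbbb/ccaa meet in 2. 2b->1: no, abbc/ccaa meet in 2. 2b->2: no, bbb/ccaa meet in 2. 2b->3: ok.
abbc: 3c undefined. 3c->0: no, acaca/a meet in 1. 3c->1: no, abbc/a meet in 1. 3c->2: no, abbc/ccaa meet in 2. 3c->3: ok.
acbb: 3b undefined. 3b->0: no, acbbb/a meet in 1. 3b->1: no, acbbb/ccaa meet in 2. 3b->2: ok.
acaca: 3a undefined. 3a->0: ok.
All examples now run through 4 states with every (state, symbol) defined. Accept strings end in {0,3}, Reject strings end in {1,2}; accept={0,3}.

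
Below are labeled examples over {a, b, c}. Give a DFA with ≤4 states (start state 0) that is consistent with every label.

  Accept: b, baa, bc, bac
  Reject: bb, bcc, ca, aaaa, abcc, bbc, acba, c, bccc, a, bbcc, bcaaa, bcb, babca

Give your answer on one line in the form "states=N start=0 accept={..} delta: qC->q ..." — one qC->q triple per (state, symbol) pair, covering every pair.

Grow the machine one transition at a time. Run the examples from 0; the earliest place one falls off (shortest prefix, ties alphabetical) gets sent to the lowest-numbered state that keeps every Accept/Reject pair distinguishable — a pair clashes when both reach the same state with identical unread suffix — and to a fresh state only if none does.
a: 0a undefined. 0a->0: ok.
b: 0b undefined. 0b->0: no, b/bb meet in 0. Open state 1: 0b->1.
c: 0c undefined. 0c->0: ok.
ba: 1a undefined. 1a->0: no, baa/ca meet in 0. 1a->1: no, b/acba meet in 1. Open state 2: 1a->2.
bb: 1b undefined. 1b->0: ok.
bc: 1c undefined. 1c->0: no, b/bcb meet in 1. 1c->1: no, b/bcc meet in 1. 1c->2: no, bc/acba meet in 2. Open state 3: 1c->3.
baa: 2a undefined. 2a->0: no, baa/bb meet in 0. 2a->1: ok.
bab: 2b undefined. 2b->0: ok.
bac: 2c undefined. 2c->0: no, bac/bb meet in 0. 2c->1: ok.
bca: 3a undefined. 3a->0: ok.
bcb: 3b undefined. 3b->0: ok.
bcc: 3c undefined. 3c->0: ok.
All examples now run through 4 states with every (state, symbol) defined. Accept strings end in {1,3}, Reject strings end in {0,2}; accept={1,3}.

states=4 start=0 accept={1,3} delta: 0a->0 0b->1 0c->0 1a->2 1b->0 1c->3 2a->1 2b->0 2c->1 3a->0 3b->0 3c->0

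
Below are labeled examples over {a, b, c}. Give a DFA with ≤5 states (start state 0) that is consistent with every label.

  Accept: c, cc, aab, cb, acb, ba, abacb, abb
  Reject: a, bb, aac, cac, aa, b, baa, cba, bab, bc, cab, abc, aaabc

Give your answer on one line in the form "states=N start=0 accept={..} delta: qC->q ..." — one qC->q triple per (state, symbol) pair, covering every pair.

states=5 start=0 accept={0,3,4} delta: 0a->1 0b->2 0c->3 1a->1 1b->4 1c->1 2a->0 2b->1 2c->1 3a->2 3b->0 3c->0 4a->0 4b->0 4c->1

State merging on the prefix tree: take the shortest (then alphabetical) example prefix whose next move is undefined and point that move at state 0, else 1, else 2, ...; a target is out if some Accept/Reject pair would then sit in one state with the same input left (inseparable). If every existing state is out, open a new one.
a: 0a undefined. 0a->0: no, c/aac meet in 0 with "c" left. Open state 1: 0a->1.
b: 0b undefined. 0b->0: no, c/bc meet in 0 with "c" left. 0b->1: no, aab/bab meet in 1 with "ab" left. Open state 2: 0b->2.
c: 0c undefined. 0c->0: no, cb/b meet in 2. 0c->1: no, c/a meet in 1. 0c->2: no, c/b meet in 2. Open state 3: 0c->3.
aa: 1a undefined. 1a->0: no, c/aac meet in 3. 1a->1: ok.
ab: 1b undefined. 1b->0: no, c/abc meet in 3. 1b->1: no, aab/a meet in 1. 1b->2: no, aab/b meet in 2. 1b->3: no, cc/abc meet in 3 with "c" left. Open state 4: 1b->4.
ac: 1c undefined. 1c->0: no, acb/b meet in 2. 1c->1: ok.
ba: 2a undefined. 2a->0: ok.
bb: 2b undefined. 2b->0: no, ba/bb meet in 0. 2b->1: ok.
bc: 2c undefined. 2c->0: no, ba/bc meet in 0. 2c->1: ok.
ca: 3a undefined. 3a->0: no, c/cac meet in 3. 3a->1: no, aab/cab meet in 4. 3a->2: ok.
cb: 3b undefined. 3b->0: ok.
cc: 3c undefined. 3c->0: ok.
aba: 4a undefined. 4a->0: ok.
abb: 4b undefined. 4b->0: ok.
abc: 4c undefined. 4c->0: no, cc/abc meet in 0. 4c->1: ok.
All examples now run through 5 states with every (state, symbol) defined. Accept strings end in {0,3,4}, Reject strings end in {1,2}; accept={0,3,4}.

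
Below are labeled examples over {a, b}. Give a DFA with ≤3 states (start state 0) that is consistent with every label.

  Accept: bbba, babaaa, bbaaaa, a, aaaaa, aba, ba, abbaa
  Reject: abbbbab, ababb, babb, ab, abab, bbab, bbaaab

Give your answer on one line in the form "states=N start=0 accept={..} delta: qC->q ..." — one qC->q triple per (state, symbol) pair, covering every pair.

Grow the machine one transition at a time. Run the examples from 0; the earliest place one falls off (shortest prefix, ties alphabetical) gets sent to the lowest-numbered state that keeps every Accept/Reject pair distinguishable — a pair clashes when both reach the same state with identical unread suffix — and to a fresh state only if none does.
a: 0a undefined. 0a->0: ok.
b: 0b undefined. 0b->0: no, bbba/abbbbab meet in 0. Open state 1: 0b->1.
ba: 1a undefined. 1a->0: ok.
bb: 1b undefined. 1b->0: no, bbba/ababb meet in 0. 1b->1: ok.
All examples now run through 2 states with every (state, symbol) defined. Accept strings end in {0}, Reject strings end in {1}; accept={0}.

states=2 start=0 accept={0} delta: 0a->0 0b->1 1a->0 1b->1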